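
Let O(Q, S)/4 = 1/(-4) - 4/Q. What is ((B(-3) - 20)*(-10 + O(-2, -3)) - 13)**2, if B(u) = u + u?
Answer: 4225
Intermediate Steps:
O(Q, S) = -1 - 16/Q (O(Q, S) = 4*(1/(-4) - 4/Q) = 4*(1*(-1/4) - 4/Q) = 4*(-1/4 - 4/Q) = -1 - 16/Q)
B(u) = 2*u
((B(-3) - 20)*(-10 + O(-2, -3)) - 13)**2 = ((2*(-3) - 20)*(-10 + (-16 - 1*(-2))/(-2)) - 13)**2 = ((-6 - 20)*(-10 - (-16 + 2)/2) - 13)**2 = (-26*(-10 - 1/2*(-14)) - 13)**2 = (-26*(-10 + 7) - 13)**2 = (-26*(-3) - 13)**2 = (78 - 13)**2 = 65**2 = 4225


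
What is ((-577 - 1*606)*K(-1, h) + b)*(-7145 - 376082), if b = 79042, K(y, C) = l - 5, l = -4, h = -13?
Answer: -34371246403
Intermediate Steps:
K(y, C) = -9 (K(y, C) = -4 - 5 = -9)
((-577 - 1*606)*K(-1, h) + b)*(-7145 - 376082) = ((-577 - 1*606)*(-9) + 79042)*(-7145 - 376082) = ((-577 - 606)*(-9) + 79042)*(-383227) = (-1183*(-9) + 79042)*(-383227) = (10647 + 79042)*(-383227) = 89689*(-383227) = -34371246403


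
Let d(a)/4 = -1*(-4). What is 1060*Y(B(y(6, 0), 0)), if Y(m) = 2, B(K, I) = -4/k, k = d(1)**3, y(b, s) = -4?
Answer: 2120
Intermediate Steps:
d(a) = 16 (d(a) = 4*(-1*(-4)) = 4*4 = 16)
k = 4096 (k = 16**3 = 4096)
B(K, I) = -1/1024 (B(K, I) = -4/4096 = -4*1/4096 = -1/1024)
1060*Y(B(y(6, 0), 0)) = 1060*2 = 2120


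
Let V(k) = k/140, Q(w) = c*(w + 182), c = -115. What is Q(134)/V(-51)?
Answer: 5087600/51 ≈ 99757.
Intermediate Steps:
Q(w) = -20930 - 115*w (Q(w) = -115*(w + 182) = -115*(182 + w) = -20930 - 115*w)
V(k) = k/140 (V(k) = k*(1/140) = k/140)
Q(134)/V(-51) = (-20930 - 115*134)/(((1/140)*(-51))) = (-20930 - 15410)/(-51/140) = -36340*(-140/51) = 5087600/51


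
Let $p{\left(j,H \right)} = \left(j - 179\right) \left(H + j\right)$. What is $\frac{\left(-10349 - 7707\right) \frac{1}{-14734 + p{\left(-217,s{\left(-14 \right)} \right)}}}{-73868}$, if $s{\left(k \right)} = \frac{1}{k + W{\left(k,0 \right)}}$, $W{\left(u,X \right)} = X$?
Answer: $\frac{15799}{4603675364} \approx 3.4318 \cdot 10^{-6}$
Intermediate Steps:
$s{\left(k \right)} = \frac{1}{k}$ ($s{\left(k \right)} = \frac{1}{k + 0} = \frac{1}{k}$)
$p{\left(j,H \right)} = \left(-179 + j\right) \left(H + j\right)$
$\frac{\left(-10349 - 7707\right) \frac{1}{-14734 + p{\left(-217,s{\left(-14 \right)} \right)}}}{-73868} = \frac{\left(-10349 - 7707\right) \frac{1}{-14734 + \left(\left(-217\right)^{2} - \frac{179}{-14} - -38843 + \frac{1}{-14} \left(-217\right)\right)}}{-73868} = - \frac{18056}{-14734 + \left(47089 - - \frac{179}{14} + 38843 - - \frac{31}{2}\right)} \left(- \frac{1}{73868}\right) = - \frac{18056}{-14734 + \left(47089 + \frac{179}{14} + 38843 + \frac{31}{2}\right)} \left(- \frac{1}{73868}\right) = - \frac{18056}{-14734 + \frac{601722}{7}} \left(- \frac{1}{73868}\right) = - \frac{18056}{\frac{498584}{7}} \left(- \frac{1}{73868}\right) = \left(-18056\right) \frac{7}{498584} \left(- \frac{1}{73868}\right) = \left(- \frac{15799}{62323}\right) \left(- \frac{1}{73868}\right) = \frac{15799}{4603675364}$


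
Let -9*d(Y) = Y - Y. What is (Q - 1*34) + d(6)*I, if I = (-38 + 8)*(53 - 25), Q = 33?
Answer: -1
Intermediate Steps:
d(Y) = 0 (d(Y) = -(Y - Y)/9 = -⅑*0 = 0)
I = -840 (I = -30*28 = -840)
(Q - 1*34) + d(6)*I = (33 - 1*34) + 0*(-840) = (33 - 34) + 0 = -1 + 0 = -1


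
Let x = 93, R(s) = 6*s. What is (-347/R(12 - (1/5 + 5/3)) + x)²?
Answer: 704212369/92416 ≈ 7620.0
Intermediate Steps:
(-347/R(12 - (1/5 + 5/3)) + x)² = (-347*1/(6*(12 - (1/5 + 5/3))) + 93)² = (-347*1/(6*(12 - (1*(⅕) + 5*(⅓)))) + 93)² = (-347*1/(6*(12 - (⅕ + 5/3))) + 93)² = (-347*1/(6*(12 - 1*28/15)) + 93)² = (-347*1/(6*(12 - 28/15)) + 93)² = (-347/(6*(152/15)) + 93)² = (-347/304/5 + 93)² = (-347*5/304 + 93)² = (-1735/304 + 93)² = (26537/304)² = 704212369/92416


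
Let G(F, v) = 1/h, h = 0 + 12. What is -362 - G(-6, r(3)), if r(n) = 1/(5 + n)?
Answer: -4345/12 ≈ -362.08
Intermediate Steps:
h = 12
G(F, v) = 1/12
-362 - G(-6, r(3)) = -362 - 1*1/12 = -362 - 1/12 = -4345/12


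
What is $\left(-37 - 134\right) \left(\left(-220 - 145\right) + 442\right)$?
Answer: $-13167$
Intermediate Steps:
$\left(-37 - 134\right) \left(\left(-220 - 145\right) + 442\right) = - 171 \left(-365 + 442\right) = \left(-171\right) 77 = -13167$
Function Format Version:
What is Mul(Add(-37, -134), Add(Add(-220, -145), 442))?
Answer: -13167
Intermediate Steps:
Mul(Add(-37, -134), Add(Add(-220, -145), 442)) = Mul(-171, Add(-365, 442)) = Mul(-171, 77) = -13167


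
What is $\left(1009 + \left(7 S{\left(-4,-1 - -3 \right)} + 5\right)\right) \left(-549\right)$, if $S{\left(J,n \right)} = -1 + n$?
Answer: $-560529$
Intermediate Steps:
$\left(1009 + \left(7 S{\left(-4,-1 - -3 \right)} + 5\right)\right) \left(-549\right) = \left(1009 + \left(7 \left(-1 - -2\right) + 5\right)\right) \left(-549\right) = \left(1009 + \left(7 \left(-1 + \left(-1 + 3\right)\right) + 5\right)\right) \left(-549\right) = \left(1009 + \left(7 \left(-1 + 2\right) + 5\right)\right) \left(-549\right) = \left(1009 + \left(7 \cdot 1 + 5\right)\right) \left(-549\right) = \left(1009 + \left(7 + 5\right)\right) \left(-549\right) = \left(1009 + 12\right) \left(-549\right) = 1021 \left(-549\right) = -560529$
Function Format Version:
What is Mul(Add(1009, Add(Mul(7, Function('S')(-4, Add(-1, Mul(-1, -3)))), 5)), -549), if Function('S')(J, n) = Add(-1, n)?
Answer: -560529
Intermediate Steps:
Mul(Add(1009, Add(Mul(7, Function('S')(-4, Add(-1, Mul(-1, -3)))), 5)), -549) = Mul(Add(1009, Add(Mul(7, Add(-1, Add(-1, Mul(-1, -3)))), 5)), -549) = Mul(Add(1009, Add(Mul(7, Add(-1, Add(-1, 3))), 5)), -549) = Mul(Add(1009, Add(Mul(7, Add(-1, 2)), 5)), -549) = Mul(Add(1009, Add(Mul(7, 1), 5)), -549) = Mul(Add(1009, Add(7, 5)), -549) = Mul(Add(1009, 12), -549) = Mul(1021, -549) = -560529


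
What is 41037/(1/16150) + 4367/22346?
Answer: 14809756756667/22346 ≈ 6.6275e+8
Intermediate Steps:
41037/(1/16150) + 4367/22346 = 41037/(1/16150) + 4367*(1/22346) = 41037*16150 + 4367/22346 = 662747550 + 4367/22346 = 14809756756667/22346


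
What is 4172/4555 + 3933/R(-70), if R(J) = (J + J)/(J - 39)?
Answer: 390659783/127540 ≈ 3063.0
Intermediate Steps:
R(J) = 2*J/(-39 + J) (R(J) = (2*J)/(-39 + J) = 2*J/(-39 + J))
4172/4555 + 3933/R(-70) = 4172/4555 + 3933/((2*(-70)/(-39 - 70))) = 4172*(1/4555) + 3933/((2*(-70)/(-109))) = 4172/4555 + 3933/((2*(-70)*(-1/109))) = 4172/4555 + 3933/(140/109) = 4172/4555 + 3933*(109/140) = 4172/4555 + 428697/140 = 390659783/127540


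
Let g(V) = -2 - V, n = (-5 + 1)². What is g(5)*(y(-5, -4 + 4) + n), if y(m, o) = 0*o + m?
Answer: -77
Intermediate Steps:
n = 16 (n = (-4)² = 16)
y(m, o) = m (y(m, o) = 0 + m = m)
g(5)*(y(-5, -4 + 4) + n) = (-2 - 1*5)*(-5 + 16) = (-2 - 5)*11 = -7*11 = -77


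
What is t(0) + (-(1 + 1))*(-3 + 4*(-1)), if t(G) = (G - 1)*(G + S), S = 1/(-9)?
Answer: 127/9 ≈ 14.111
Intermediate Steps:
S = -⅑ ≈ -0.11111
t(G) = (-1 + G)*(-⅑ + G) (t(G) = (G - 1)*(G - ⅑) = (-1 + G)*(-⅑ + G))
t(0) + (-(1 + 1))*(-3 + 4*(-1)) = (⅑ + 0² - 10/9*0) + (-(1 + 1))*(-3 + 4*(-1)) = (⅑ + 0 + 0) + (-1*2)*(-3 - 4) = ⅑ - 2*(-7) = ⅑ + 14 = 127/9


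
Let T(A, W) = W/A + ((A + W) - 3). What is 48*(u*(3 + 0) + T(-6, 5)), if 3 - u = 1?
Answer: 56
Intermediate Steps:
u = 2 (u = 3 - 1*1 = 3 - 1 = 2)
T(A, W) = -3 + A + W + W/A (T(A, W) = W/A + (-3 + A + W) = -3 + A + W + W/A)
48*(u*(3 + 0) + T(-6, 5)) = 48*(2*(3 + 0) + (-3 - 6 + 5 + 5/(-6))) = 48*(2*3 + (-3 - 6 + 5 + 5*(-1/6))) = 48*(6 + (-3 - 6 + 5 - 5/6)) = 48*(6 - 29/6) = 48*(7/6) = 56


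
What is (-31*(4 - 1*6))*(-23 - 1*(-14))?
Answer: -558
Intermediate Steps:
(-31*(4 - 1*6))*(-23 - 1*(-14)) = (-31*(4 - 6))*(-23 + 14) = -31*(-2)*(-9) = 62*(-9) = -558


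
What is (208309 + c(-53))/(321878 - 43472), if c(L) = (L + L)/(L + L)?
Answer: 104155/139203 ≈ 0.74822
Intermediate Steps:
c(L) = 1 (c(L) = (2*L)/((2*L)) = (2*L)*(1/(2*L)) = 1)
(208309 + c(-53))/(321878 - 43472) = (208309 + 1)/(321878 - 43472) = 208310/278406 = 208310*(1/278406) = 104155/139203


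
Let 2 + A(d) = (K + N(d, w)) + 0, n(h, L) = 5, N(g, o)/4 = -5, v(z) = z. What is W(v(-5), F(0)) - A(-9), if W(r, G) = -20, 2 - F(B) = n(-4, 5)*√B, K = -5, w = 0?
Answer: 7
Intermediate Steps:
N(g, o) = -20 (N(g, o) = 4*(-5) = -20)
F(B) = 2 - 5*√B
A(d) = -27 (A(d) = -2 + ((-5 - 20) + 0) = -2 + (-25 + 0) = -2 - 25 = -27)
W(v(-5), F(0)) - A(-9) = -20 - 1*(-27) = -20 + 27 = 7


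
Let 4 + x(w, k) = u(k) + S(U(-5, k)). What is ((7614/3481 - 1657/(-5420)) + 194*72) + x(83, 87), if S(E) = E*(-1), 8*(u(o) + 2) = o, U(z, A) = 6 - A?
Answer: 530403553199/37734040 ≈ 14056.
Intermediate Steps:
u(o) = -2 + o/8
S(E) = -E
x(w, k) = -12 + 9*k/8 (x(w, k) = -4 + ((-2 + k/8) - (6 - k)) = -4 + ((-2 + k/8) + (-6 + k)) = -4 + (-8 + 9*k/8) = -12 + 9*k/8)
((7614/3481 - 1657/(-5420)) + 194*72) + x(83, 87) = ((7614/3481 - 1657/(-5420)) + 194*72) + (-12 + (9/8)*87) = ((7614*(1/3481) - 1657*(-1/5420)) + 13968) + (-12 + 783/8) = ((7614/3481 + 1657/5420) + 13968) + 687/8 = (47035897/18867020 + 13968) + 687/8 = 263581571257/18867020 + 687/8 = 530403553199/37734040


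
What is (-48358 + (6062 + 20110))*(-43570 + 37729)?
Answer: 129588426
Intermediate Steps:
(-48358 + (6062 + 20110))*(-43570 + 37729) = (-48358 + 26172)*(-5841) = -22186*(-5841) = 129588426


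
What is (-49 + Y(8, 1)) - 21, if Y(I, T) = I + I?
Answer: -54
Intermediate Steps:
Y(I, T) = 2*I
(-49 + Y(8, 1)) - 21 = (-49 + 2*8) - 21 = (-49 + 16) - 21 = -33 - 21 = -54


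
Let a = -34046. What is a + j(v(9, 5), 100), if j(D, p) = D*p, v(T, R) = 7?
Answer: -33346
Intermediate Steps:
a + j(v(9, 5), 100) = -34046 + 7*100 = -34046 + 700 = -33346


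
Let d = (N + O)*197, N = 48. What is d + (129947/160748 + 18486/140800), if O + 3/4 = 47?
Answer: 52532468648441/2829164800 ≈ 18568.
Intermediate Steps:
O = 185/4 (O = -¾ + 47 = 185/4 ≈ 46.250)
d = 74269/4 (d = (48 + 185/4)*197 = (377/4)*197 = 74269/4 ≈ 18567.)
d + (129947/160748 + 18486/140800) = 74269/4 + (129947/160748 + 18486/140800) = 74269/4 + (129947*(1/160748) + 18486*(1/140800)) = 74269/4 + (129947/160748 + 9243/70400) = 74269/4 + 2658515641/2829164800 = 52532468648441/2829164800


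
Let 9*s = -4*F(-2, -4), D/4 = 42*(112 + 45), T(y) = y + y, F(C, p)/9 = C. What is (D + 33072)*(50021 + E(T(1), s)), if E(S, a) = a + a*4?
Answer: 2976026328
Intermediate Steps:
F(C, p) = 9*C
T(y) = 2*y
D = 26376 (D = 4*(42*(112 + 45)) = 4*(42*157) = 4*6594 = 26376)
s = 8 (s = (-36*(-2))/9 = (-4*(-18))/9 = (⅑)*72 = 8)
E(S, a) = 5*a (E(S, a) = a + 4*a = 5*a)
(D + 33072)*(50021 + E(T(1), s)) = (26376 + 33072)*(50021 + 5*8) = 59448*(50021 + 40) = 59448*50061 = 2976026328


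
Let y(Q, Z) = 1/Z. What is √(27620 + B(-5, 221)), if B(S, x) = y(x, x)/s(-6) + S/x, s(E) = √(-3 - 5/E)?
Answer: √(1348987315 - 17*I*√78)/221 ≈ 166.19 - 9.2485e-6*I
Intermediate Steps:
B(S, x) = S/x - I*√78/(13*x) (B(S, x) = 1/(x*(√(-3 - 5/(-6)))) + S/x = 1/(x*(√(-3 - 5*(-⅙)))) + S/x = 1/(x*(√(-3 + ⅚))) + S/x = 1/(x*(√(-13/6))) + S/x = 1/(x*((I*√78/6))) + S/x = (-I*√78/13)/x + S/x = -I*√78/(13*x) + S/x = S/x - I*√78/(13*x))
√(27620 + B(-5, 221)) = √(27620 + (-5 - I*√78/13)/221) = √(27620 + (-5/221 - I*√78/2873)) = √(6104015/221 - I*√78/2873)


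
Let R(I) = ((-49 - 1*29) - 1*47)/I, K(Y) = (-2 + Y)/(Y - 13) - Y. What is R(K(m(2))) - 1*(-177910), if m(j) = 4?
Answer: 6761705/38 ≈ 1.7794e+5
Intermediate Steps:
K(Y) = -Y + (-2 + Y)/(-13 + Y) (K(Y) = (-2 + Y)/(-13 + Y) - Y = -Y + (-2 + Y)/(-13 + Y))
R(I) = -125/I (R(I) = ((-49 - 29) - 47)/I = (-78 - 47)/I = -125/I)
R(K(m(2))) - 1*(-177910) = -125*(-13 + 4)/(-2 - 1*4² + 14*4) - 1*(-177910) = -125*(-9/(-2 - 1*16 + 56)) + 177910 = -125*(-9/(-2 - 16 + 56)) + 177910 = -125/((-⅑*38)) + 177910 = -125/(-38/9) + 177910 = -125*(-9/38) + 177910 = 1125/38 + 177910 = 6761705/38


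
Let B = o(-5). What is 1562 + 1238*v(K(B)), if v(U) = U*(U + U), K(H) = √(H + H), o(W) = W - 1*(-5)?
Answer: 1562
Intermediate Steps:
o(W) = 5 + W (o(W) = W + 5 = 5 + W)
B = 0 (B = 5 - 5 = 0)
K(H) = √2*√H (K(H) = √(2*H) = √2*√H)
v(U) = 2*U² (v(U) = U*(2*U) = 2*U²)
1562 + 1238*v(K(B)) = 1562 + 1238*(2*(√2*√0)²) = 1562 + 1238*(2*(√2*0)²) = 1562 + 1238*(2*0²) = 1562 + 1238*(2*0) = 1562 + 1238*0 = 1562 + 0 = 1562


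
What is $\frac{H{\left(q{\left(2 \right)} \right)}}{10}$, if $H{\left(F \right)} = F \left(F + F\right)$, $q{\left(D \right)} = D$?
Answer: $\frac{4}{5} \approx 0.8$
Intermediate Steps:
$H{\left(F \right)} = 2 F^{2}$ ($H{\left(F \right)} = F 2 F = 2 F^{2}$)
$\frac{H{\left(q{\left(2 \right)} \right)}}{10} = \frac{2 \cdot 2^{2}}{10} = 2 \cdot 4 \cdot \frac{1}{10} = 8 \cdot \frac{1}{10} = \frac{4}{5}$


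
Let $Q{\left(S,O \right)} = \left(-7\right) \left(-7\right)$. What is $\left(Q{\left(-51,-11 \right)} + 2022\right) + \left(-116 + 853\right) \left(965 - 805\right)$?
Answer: $119991$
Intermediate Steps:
$Q{\left(S,O \right)} = 49$
$\left(Q{\left(-51,-11 \right)} + 2022\right) + \left(-116 + 853\right) \left(965 - 805\right) = \left(49 + 2022\right) + \left(-116 + 853\right) \left(965 - 805\right) = 2071 + 737 \cdot 160 = 2071 + 117920 = 119991$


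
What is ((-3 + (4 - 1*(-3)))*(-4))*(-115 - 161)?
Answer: 4416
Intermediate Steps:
((-3 + (4 - 1*(-3)))*(-4))*(-115 - 161) = ((-3 + (4 + 3))*(-4))*(-276) = ((-3 + 7)*(-4))*(-276) = (4*(-4))*(-276) = -16*(-276) = 4416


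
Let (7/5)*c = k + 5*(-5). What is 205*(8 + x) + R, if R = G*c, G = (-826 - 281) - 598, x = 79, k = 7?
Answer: 278295/7 ≈ 39756.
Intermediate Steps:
G = -1705 (G = -1107 - 598 = -1705)
c = -90/7 (c = 5*(7 + 5*(-5))/7 = 5*(7 - 25)/7 = (5/7)*(-18) = -90/7 ≈ -12.857)
R = 153450/7 (R = -1705*(-90/7) = 153450/7 ≈ 21921.)
205*(8 + x) + R = 205*(8 + 79) + 153450/7 = 205*87 + 153450/7 = 17835 + 153450/7 = 278295/7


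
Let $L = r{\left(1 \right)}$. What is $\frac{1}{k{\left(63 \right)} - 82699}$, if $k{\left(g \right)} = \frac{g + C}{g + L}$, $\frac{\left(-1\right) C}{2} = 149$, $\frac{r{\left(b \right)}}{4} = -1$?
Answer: $- \frac{59}{4879476} \approx -1.2091 \cdot 10^{-5}$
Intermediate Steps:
$r{\left(b \right)} = -4$ ($r{\left(b \right)} = 4 \left(-1\right) = -4$)
$C = -298$ ($C = \left(-2\right) 149 = -298$)
$L = -4$
$k{\left(g \right)} = \frac{-298 + g}{-4 + g}$ ($k{\left(g \right)} = \frac{g - 298}{g - 4} = \frac{-298 + g}{-4 + g}$)
$\frac{1}{k{\left(63 \right)} - 82699} = \frac{1}{\frac{-298 + 63}{-4 + 63} - 82699} = \frac{1}{\frac{1}{59} \left(-235\right) - 82699} = \frac{1}{- \frac{235}{59} - 82699} = \frac{1}{- \frac{4879476}{59}} = - \frac{59}{4879476}$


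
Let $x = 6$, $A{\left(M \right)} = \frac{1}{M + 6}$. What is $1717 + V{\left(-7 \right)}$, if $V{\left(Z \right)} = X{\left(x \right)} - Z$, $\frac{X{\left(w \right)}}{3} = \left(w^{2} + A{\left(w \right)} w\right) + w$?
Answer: $\frac{3703}{2} \approx 1851.5$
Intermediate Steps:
$A{\left(M \right)} = \frac{1}{6 + M}$
$X{\left(w \right)} = 3 w + 3 w^{2} + \frac{3 w}{6 + w}$ ($X{\left(w \right)} = 3 \left(\left(w^{2} + \frac{w}{6 + w}\right) + w\right) = 3 \left(w + w^{2} + \frac{w}{6 + w}\right) = 3 w + 3 w^{2} + \frac{3 w}{6 + w}$)
$V{\left(Z \right)} = \frac{255}{2} - Z$ ($V{\left(Z \right)} = 3 \cdot 6 \frac{1}{6 + 6} \left(1 + \left(1 + 6\right) \left(6 + 6\right)\right) - Z = 3 \cdot 6 \cdot \frac{1}{12} \left(1 + 7 \cdot 12\right) - Z = 3 \cdot 6 \cdot \frac{1}{12} \left(1 + 84\right) - Z = 3 \cdot 6 \cdot \frac{1}{12} \cdot 85 - Z = \frac{255}{2} - Z$)
$1717 + V{\left(-7 \right)} = 1717 + \left(\frac{255}{2} - -7\right) = 1717 + \left(\frac{255}{2} + 7\right) = 1717 + \frac{269}{2} = \frac{3703}{2}$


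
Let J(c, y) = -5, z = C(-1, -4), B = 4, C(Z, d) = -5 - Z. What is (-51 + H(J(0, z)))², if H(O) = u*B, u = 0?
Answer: 2601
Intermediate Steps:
z = -4 (z = -5 - 1*(-1) = -5 + 1 = -4)
H(O) = 0 (H(O) = 0*4 = 0)
(-51 + H(J(0, z)))² = (-51 + 0)² = (-51)² = 2601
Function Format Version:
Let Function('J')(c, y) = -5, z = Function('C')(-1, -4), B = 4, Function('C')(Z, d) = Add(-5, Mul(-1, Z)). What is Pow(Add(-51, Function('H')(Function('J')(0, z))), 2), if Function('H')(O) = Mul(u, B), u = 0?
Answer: 2601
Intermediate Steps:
z = -4 (z = Add(-5, Mul(-1, -1)) = Add(-5, 1) = -4)
Function('H')(O) = 0 (Function('H')(O) = Mul(0, 4) = 0)
Pow(Add(-51, Function('H')(Function('J')(0, z))), 2) = Pow(Add(-51, 0), 2) = Pow(-51, 2) = 2601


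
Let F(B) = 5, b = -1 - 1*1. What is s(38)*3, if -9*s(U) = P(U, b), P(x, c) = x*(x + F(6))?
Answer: -1634/3 ≈ -544.67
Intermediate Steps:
b = -2 (b = -1 - 1 = -2)
P(x, c) = x*(5 + x) (P(x, c) = x*(x + 5) = x*(5 + x))
s(U) = -U*(5 + U)/9
s(38)*3 = -1/9*38*(5 + 38)*3 = -1/9*38*43*3 = -1634/9*3 = -1634/3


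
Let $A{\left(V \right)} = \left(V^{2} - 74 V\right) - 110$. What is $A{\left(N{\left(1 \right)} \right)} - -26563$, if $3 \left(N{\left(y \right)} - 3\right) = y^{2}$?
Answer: $\frac{235957}{9} \approx 26217.0$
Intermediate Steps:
$N{\left(y \right)} = 3 + \frac{y^{2}}{3}$
$A{\left(V \right)} = -110 + V^{2} - 74 V$
$A{\left(N{\left(1 \right)} \right)} - -26563 = \left(-110 + \left(3 + \frac{1^{2}}{3}\right)^{2} - 74 \left(3 + \frac{1^{2}}{3}\right)\right) - -26563 = \left(-110 + \left(3 + \frac{1}{3} \cdot 1\right)^{2} - 74 \left(3 + \frac{1}{3} \cdot 1\right)\right) + 26563 = \left(-110 + \left(3 + \frac{1}{3}\right)^{2} - 74 \left(3 + \frac{1}{3}\right)\right) + 26563 = \left(-110 + \left(\frac{10}{3}\right)^{2} - \frac{740}{3}\right) + 26563 = \left(-110 + \frac{100}{9} - \frac{740}{3}\right) + 26563 = - \frac{3110}{9} + 26563 = \frac{235957}{9}$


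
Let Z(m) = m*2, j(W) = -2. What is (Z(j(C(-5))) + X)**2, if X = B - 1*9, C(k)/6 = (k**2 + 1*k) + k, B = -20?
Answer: 1089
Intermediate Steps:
C(k) = 6*k**2 + 12*k (C(k) = 6*((k**2 + 1*k) + k) = 6*((k**2 + k) + k) = 6*((k + k**2) + k) = 6*(k**2 + 2*k) = 6*k**2 + 12*k)
X = -29 (X = -20 - 1*9 = -20 - 9 = -29)
Z(m) = 2*m
(Z(j(C(-5))) + X)**2 = (2*(-2) - 29)**2 = (-4 - 29)**2 = (-33)**2 = 1089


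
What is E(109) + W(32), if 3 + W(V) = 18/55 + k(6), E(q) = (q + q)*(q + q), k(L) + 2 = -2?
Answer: 2613453/55 ≈ 47517.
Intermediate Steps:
k(L) = -4 (k(L) = -2 - 2 = -4)
E(q) = 4*q² (E(q) = (2*q)*(2*q) = 4*q²)
W(V) = -367/55 (W(V) = -3 + (18/55 - 4) = -3 - 202/55 = -367/55)
E(109) + W(32) = 4*109² - 367/55 = 4*11881 - 367/55 = 47524 - 367/55 = 2613453/55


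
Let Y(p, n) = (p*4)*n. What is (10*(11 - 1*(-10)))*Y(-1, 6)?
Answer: -5040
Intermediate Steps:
Y(p, n) = 4*n*p (Y(p, n) = (4*p)*n = 4*n*p)
(10*(11 - 1*(-10)))*Y(-1, 6) = (10*(11 - 1*(-10)))*(4*6*(-1)) = (10*(11 + 10))*(-24) = (10*21)*(-24) = 210*(-24) = -5040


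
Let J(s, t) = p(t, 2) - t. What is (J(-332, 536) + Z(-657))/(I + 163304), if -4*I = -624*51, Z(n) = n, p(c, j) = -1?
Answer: -597/85630 ≈ -0.0069719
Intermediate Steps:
I = 7956 (I = -(-156)*51 = -1/4*(-31824) = 7956)
J(s, t) = -1 - t
(J(-332, 536) + Z(-657))/(I + 163304) = ((-1 - 1*536) - 657)/(7956 + 163304) = ((-1 - 536) - 657)/171260 = (-537 - 657)*(1/171260) = -1194*1/171260 = -597/85630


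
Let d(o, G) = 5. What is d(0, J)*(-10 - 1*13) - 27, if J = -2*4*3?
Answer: -142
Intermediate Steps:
J = -24 (J = -8*3 = -24)
d(0, J)*(-10 - 1*13) - 27 = 5*(-10 - 1*13) - 27 = 5*(-10 - 13) - 27 = 5*(-23) - 27 = -115 - 27 = -142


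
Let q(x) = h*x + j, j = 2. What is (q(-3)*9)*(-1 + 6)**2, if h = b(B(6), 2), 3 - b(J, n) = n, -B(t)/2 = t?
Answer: -225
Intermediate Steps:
B(t) = -2*t
b(J, n) = 3 - n
h = 1 (h = 3 - 1*2 = 3 - 2 = 1)
q(x) = 2 + x (q(x) = 1*x + 2 = x + 2 = 2 + x)
(q(-3)*9)*(-1 + 6)**2 = ((2 - 3)*9)*(-1 + 6)**2 = -1*9*5**2 = -9*25 = -225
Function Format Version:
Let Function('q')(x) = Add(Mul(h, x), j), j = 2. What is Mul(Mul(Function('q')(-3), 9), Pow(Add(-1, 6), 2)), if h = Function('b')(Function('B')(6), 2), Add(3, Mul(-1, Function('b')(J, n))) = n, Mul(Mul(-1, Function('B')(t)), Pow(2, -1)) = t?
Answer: -225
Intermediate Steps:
Function('B')(t) = Mul(-2, t)
Function('b')(J, n) = Add(3, Mul(-1, n))
h = 1 (h = Add(3, Mul(-1, 2)) = Add(3, -2) = 1)
Function('q')(x) = Add(2, x) (Function('q')(x) = Add(Mul(1, x), 2) = Add(x, 2) = Add(2, x))
Mul(Mul(Function('q')(-3), 9), Pow(Add(-1, 6), 2)) = Mul(Mul(Add(2, -3), 9), Pow(Add(-1, 6), 2)) = Mul(Mul(-1, 9), Pow(5, 2)) = Mul(-9, 25) = -225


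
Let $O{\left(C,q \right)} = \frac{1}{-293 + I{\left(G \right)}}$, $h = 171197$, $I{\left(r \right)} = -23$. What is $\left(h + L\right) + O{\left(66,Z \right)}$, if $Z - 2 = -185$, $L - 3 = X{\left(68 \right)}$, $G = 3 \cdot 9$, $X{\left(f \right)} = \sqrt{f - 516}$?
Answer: $\frac{54099199}{316} + 8 i \sqrt{7} \approx 1.712 \cdot 10^{5} + 21.166 i$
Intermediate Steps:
$X{\left(f \right)} = \sqrt{-516 + f}$
$G = 27$
$L = 3 + 8 i \sqrt{7}$ ($L = 3 + \sqrt{-516 + 68} = 3 + \sqrt{-448} = 3 + 8 i \sqrt{7} \approx 3.0 + 21.166 i$)
$Z = -183$ ($Z = 2 - 185 = -183$)
$O{\left(C,q \right)} = - \frac{1}{316}$ ($O{\left(C,q \right)} = \frac{1}{-293 - 23} = \frac{1}{-316} = - \frac{1}{316}$)
$\left(h + L\right) + O{\left(66,Z \right)} = \left(171197 + \left(3 + 8 i \sqrt{7}\right)\right) - \frac{1}{316} = \left(171200 + 8 i \sqrt{7}\right) - \frac{1}{316} = \frac{54099199}{316} + 8 i \sqrt{7}$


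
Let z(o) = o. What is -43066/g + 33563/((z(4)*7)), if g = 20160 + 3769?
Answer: 801923179/670012 ≈ 1196.9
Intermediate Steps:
g = 23929
-43066/g + 33563/((z(4)*7)) = -43066/23929 + 33563/((4*7)) = -43066*1/23929 + 33563/28 = -43066/23929 + 33563*(1/28) = -43066/23929 + 33563/28 = 801923179/670012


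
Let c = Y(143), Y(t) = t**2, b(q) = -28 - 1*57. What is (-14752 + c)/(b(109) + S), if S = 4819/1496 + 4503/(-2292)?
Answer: -1627837992/23928505 ≈ -68.029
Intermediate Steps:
b(q) = -85 (b(q) = -28 - 57 = -85)
S = 359055/285736 (S = 4819*(1/1496) + 4503*(-1/2292) = 4819/1496 - 1501/764 = 359055/285736 ≈ 1.2566)
c = 20449 (c = 143**2 = 20449)
(-14752 + c)/(b(109) + S) = (-14752 + 20449)/(-85 + 359055/285736) = 5697/(-23928505/285736) = 5697*(-285736/23928505) = -1627837992/23928505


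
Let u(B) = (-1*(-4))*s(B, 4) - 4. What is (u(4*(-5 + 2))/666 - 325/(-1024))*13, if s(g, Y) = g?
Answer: 1060813/340992 ≈ 3.1110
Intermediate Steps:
u(B) = -4 + 4*B (u(B) = (-1*(-4))*B - 4 = 4*B - 4 = -4 + 4*B)
(u(4*(-5 + 2))/666 - 325/(-1024))*13 = ((-4 + 4*(4*(-5 + 2)))/666 - 325/(-1024))*13 = ((-4 + 4*(4*(-3)))*(1/666) - 325*(-1/1024))*13 = ((-4 + 4*(-12))*(1/666) + 325/1024)*13 = ((-4 - 48)*(1/666) + 325/1024)*13 = (-52*1/666 + 325/1024)*13 = (-26/333 + 325/1024)*13 = (81601/340992)*13 = 1060813/340992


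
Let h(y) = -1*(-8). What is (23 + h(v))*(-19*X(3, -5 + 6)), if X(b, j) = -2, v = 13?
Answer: 1178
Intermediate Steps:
h(y) = 8
(23 + h(v))*(-19*X(3, -5 + 6)) = (23 + 8)*(-19*(-2)) = 31*38 = 1178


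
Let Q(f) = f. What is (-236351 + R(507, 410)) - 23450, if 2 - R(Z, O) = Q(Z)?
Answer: -260306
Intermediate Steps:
R(Z, O) = 2 - Z
(-236351 + R(507, 410)) - 23450 = (-236351 + (2 - 1*507)) - 23450 = (-236351 + (2 - 507)) - 23450 = (-236351 - 505) - 23450 = -236856 - 23450 = -260306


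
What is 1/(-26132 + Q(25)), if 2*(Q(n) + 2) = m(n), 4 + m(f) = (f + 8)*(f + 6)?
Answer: -2/51249 ≈ -3.9025e-5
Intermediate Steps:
m(f) = -4 + (6 + f)*(8 + f) (m(f) = -4 + (f + 8)*(f + 6) = -4 + (8 + f)*(6 + f) = -4 + (6 + f)*(8 + f))
Q(n) = 20 + n²/2 + 7*n (Q(n) = -2 + (44 + n² + 14*n)/2 = -2 + (22 + n²/2 + 7*n) = 20 + n²/2 + 7*n)
1/(-26132 + Q(25)) = 1/(-26132 + (20 + (½)*25² + 7*25)) = 1/(-26132 + (20 + (½)*625 + 175)) = 1/(-26132 + (20 + 625/2 + 175)) = 1/(-26132 + 1015/2) = 1/(-51249/2) = -2/51249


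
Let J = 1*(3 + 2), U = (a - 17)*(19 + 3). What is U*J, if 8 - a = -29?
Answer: 2200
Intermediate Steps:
a = 37 (a = 8 - 1*(-29) = 8 + 29 = 37)
U = 440 (U = (37 - 17)*(19 + 3) = 20*22 = 440)
J = 5 (J = 1*5 = 5)
U*J = 440*5 = 2200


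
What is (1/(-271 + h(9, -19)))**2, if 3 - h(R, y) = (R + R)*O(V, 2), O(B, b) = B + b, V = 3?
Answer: 1/128164 ≈ 7.8025e-6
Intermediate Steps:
h(R, y) = 3 - 10*R (h(R, y) = 3 - (R + R)*(3 + 2) = 3 - 2*R*5 = 3 - 10*R)
(1/(-271 + h(9, -19)))**2 = (1/(-271 + (3 - 10*9)))**2 = (1/(-271 + (3 - 90)))**2 = (1/(-271 - 87))**2 = (1/(-358))**2 = (-1/358)**2 = 1/128164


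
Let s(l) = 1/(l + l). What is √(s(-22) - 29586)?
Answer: I*√14319635/22 ≈ 172.01*I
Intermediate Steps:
s(l) = 1/(2*l)
√(s(-22) - 29586) = √((½)/(-22) - 29586) = √((½)*(-1/22) - 29586) = √(-1/44 - 29586) = √(-1301785/44) = I*√14319635/22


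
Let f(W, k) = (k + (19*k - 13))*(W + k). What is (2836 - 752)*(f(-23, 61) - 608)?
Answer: 94317672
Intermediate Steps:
f(W, k) = (-13 + 20*k)*(W + k) (f(W, k) = (k + (-13 + 19*k))*(W + k) = (-13 + 20*k)*(W + k))
(2836 - 752)*(f(-23, 61) - 608) = (2836 - 752)*((-13*(-23) - 13*61 + 20*61² + 20*(-23)*61) - 608) = 2084*((299 - 793 + 20*3721 - 28060) - 608) = 2084*((299 - 793 + 74420 - 28060) - 608) = 2084*(45866 - 608) = 2084*45258 = 94317672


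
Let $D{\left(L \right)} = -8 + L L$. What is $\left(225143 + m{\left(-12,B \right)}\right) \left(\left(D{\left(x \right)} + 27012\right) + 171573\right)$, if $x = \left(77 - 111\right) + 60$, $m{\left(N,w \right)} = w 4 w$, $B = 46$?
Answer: $46546895571$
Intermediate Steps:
$m{\left(N,w \right)} = 4 w^{2}$ ($m{\left(N,w \right)} = 4 w w = 4 w^{2}$)
$x = 26$ ($x = -34 + 60 = 26$)
$D{\left(L \right)} = -8 + L^{2}$
$\left(225143 + m{\left(-12,B \right)}\right) \left(\left(D{\left(x \right)} + 27012\right) + 171573\right) = \left(225143 + 4 \cdot 46^{2}\right) \left(\left(\left(-8 + 26^{2}\right) + 27012\right) + 171573\right) = \left(225143 + 4 \cdot 2116\right) \left(\left(\left(-8 + 676\right) + 27012\right) + 171573\right) = \left(225143 + 8464\right) \left(\left(668 + 27012\right) + 171573\right) = 233607 \left(27680 + 171573\right) = 233607 \cdot 199253 = 46546895571$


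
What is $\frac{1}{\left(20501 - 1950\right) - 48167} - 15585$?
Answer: $- \frac{461565361}{29616} \approx -15585.0$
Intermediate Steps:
$\frac{1}{\left(20501 - 1950\right) - 48167} - 15585 = \frac{1}{18551 - 48167} - 15585 = \frac{1}{-29616} - 15585 = - \frac{1}{29616} - 15585 = - \frac{461565361}{29616}$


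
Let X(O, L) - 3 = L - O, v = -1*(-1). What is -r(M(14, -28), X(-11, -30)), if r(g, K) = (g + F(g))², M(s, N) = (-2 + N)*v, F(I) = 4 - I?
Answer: -16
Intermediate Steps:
v = 1
X(O, L) = 3 + L - O (X(O, L) = 3 + (L - O) = 3 + L - O)
M(s, N) = -2 + N (M(s, N) = (-2 + N)*1 = -2 + N)
r(g, K) = 16 (r(g, K) = (g + (4 - g))² = 4² = 16)
-r(M(14, -28), X(-11, -30)) = -1*16 = -16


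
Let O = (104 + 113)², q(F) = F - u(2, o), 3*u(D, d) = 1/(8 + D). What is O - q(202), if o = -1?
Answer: 1406611/30 ≈ 46887.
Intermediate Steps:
u(D, d) = 1/(3*(8 + D))
q(F) = -1/30 + F (q(F) = F - 1/(3*(8 + 2)) = F - 1/(3*10) = F - 1*1/30 = F - 1/30 = -1/30 + F)
O = 47089 (O = 217² = 47089)
O - q(202) = 47089 - (-1/30 + 202) = 47089 - 1*6059/30 = 47089 - 6059/30 = 1406611/30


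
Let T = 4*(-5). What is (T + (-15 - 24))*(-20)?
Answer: 1180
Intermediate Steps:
T = -20
(T + (-15 - 24))*(-20) = (-20 + (-15 - 24))*(-20) = (-20 - 39)*(-20) = -59*(-20) = 1180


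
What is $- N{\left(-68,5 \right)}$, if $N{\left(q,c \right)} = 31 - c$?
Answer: $-26$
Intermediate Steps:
$- N{\left(-68,5 \right)} = - (31 - 5) = \left(-1\right) 26 = -26$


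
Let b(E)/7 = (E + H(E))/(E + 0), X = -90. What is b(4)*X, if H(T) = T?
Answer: -1260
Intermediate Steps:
b(E) = 14 (b(E) = 7*((E + E)/(E + 0)) = 7*((2*E)/E) = 7*2 = 14)
b(4)*X = 14*(-90) = -1260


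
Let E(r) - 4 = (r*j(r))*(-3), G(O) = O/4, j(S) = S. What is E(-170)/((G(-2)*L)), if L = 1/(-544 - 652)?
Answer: -207376832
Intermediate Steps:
L = -1/1196 (L = 1/(-1196) = -1/1196 ≈ -0.00083612)
G(O) = O/4 (G(O) = O*(1/4) = O/4)
E(r) = 4 - 3*r**2 (E(r) = 4 + (r*r)*(-3) = 4 + r**2*(-3) = 4 - 3*r**2)
E(-170)/((G(-2)*L)) = (4 - 3*(-170)**2)/((((1/4)*(-2))*(-1/1196))) = (4 - 3*28900)/((-1/2*(-1/1196))) = (4 - 86700)/(1/2392) = -86696*2392 = -207376832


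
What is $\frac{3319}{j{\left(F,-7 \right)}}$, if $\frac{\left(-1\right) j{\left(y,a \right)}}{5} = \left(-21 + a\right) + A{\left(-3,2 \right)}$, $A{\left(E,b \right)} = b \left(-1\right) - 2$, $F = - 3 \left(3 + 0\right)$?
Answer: $\frac{3319}{160} \approx 20.744$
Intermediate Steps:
$F = -9$ ($F = \left(-3\right) 3 = -9$)
$A{\left(E,b \right)} = -2 - b$ ($A{\left(E,b \right)} = - b - 2 = -2 - b$)
$j{\left(y,a \right)} = 125 - 5 a$ ($j{\left(y,a \right)} = - 5 \left(\left(-21 + a\right) - 4\right) = - 5 \left(-25 + a\right) = 125 - 5 a$)
$\frac{3319}{j{\left(F,-7 \right)}} = \frac{3319}{125 - -35} = \frac{3319}{125 + 35} = \frac{3319}{160}$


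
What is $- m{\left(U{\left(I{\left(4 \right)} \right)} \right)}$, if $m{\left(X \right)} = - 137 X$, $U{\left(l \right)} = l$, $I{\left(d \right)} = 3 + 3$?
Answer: $822$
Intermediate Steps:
$I{\left(d \right)} = 6$
$- m{\left(U{\left(I{\left(4 \right)} \right)} \right)} = - \left(-137\right) 6 = \left(-1\right) \left(-822\right) = 822$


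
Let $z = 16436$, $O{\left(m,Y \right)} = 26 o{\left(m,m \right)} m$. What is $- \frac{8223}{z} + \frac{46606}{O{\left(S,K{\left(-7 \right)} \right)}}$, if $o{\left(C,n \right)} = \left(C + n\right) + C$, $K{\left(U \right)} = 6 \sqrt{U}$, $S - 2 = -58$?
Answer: $- \frac{3177029}{10256064} \approx -0.30977$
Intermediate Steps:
$S = -56$ ($S = 2 - 58 = -56$)
$o{\left(C,n \right)} = n + 2 C$
$O{\left(m,Y \right)} = 78 m^{2}$ ($O{\left(m,Y \right)} = 26 \left(m + 2 m\right) m = 26 \cdot 3 m m = 26 \cdot 3 m^{2} = 78 m^{2}$)
$- \frac{8223}{z} + \frac{46606}{O{\left(S,K{\left(-7 \right)} \right)}} = - \frac{8223}{16436} + \frac{46606}{78 \left(-56\right)^{2}} = \left(-8223\right) \frac{1}{16436} + \frac{46606}{78 \cdot 3136} = - \frac{8223}{16436} + \frac{46606}{244608} = - \frac{8223}{16436} + 46606 \cdot \frac{1}{244608} = - \frac{8223}{16436} + \frac{3329}{17472} = - \frac{3177029}{10256064}$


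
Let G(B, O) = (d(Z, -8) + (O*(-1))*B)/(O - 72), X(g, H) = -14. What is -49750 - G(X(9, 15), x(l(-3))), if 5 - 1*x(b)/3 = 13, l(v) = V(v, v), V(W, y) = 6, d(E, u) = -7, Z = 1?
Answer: -4776343/96 ≈ -49754.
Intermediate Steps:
l(v) = 6
x(b) = -24 (x(b) = 15 - 3*13 = 15 - 39 = -24)
G(B, O) = (-7 - B*O)/(-72 + O) (G(B, O) = (-7 + (O*(-1))*B)/(O - 72) = (-7 + (-O)*B)/(-72 + O) = (-7 - B*O)/(-72 + O))
-49750 - G(X(9, 15), x(l(-3))) = -49750 - (-7 - 1*(-14)*(-24))/(-72 - 24) = -49750 - (-7 - 336)/(-96) = -49750 - (-1)*(-343)/96 = -49750 - 1*343/96 = -49750 - 343/96 = -4776343/96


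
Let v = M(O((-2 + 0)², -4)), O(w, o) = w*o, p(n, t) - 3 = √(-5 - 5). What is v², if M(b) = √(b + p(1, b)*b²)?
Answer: 752 + 256*I*√10 ≈ 752.0 + 809.54*I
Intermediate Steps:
p(n, t) = 3 + I*√10 (p(n, t) = 3 + √(-5 - 5) = 3 + √(-10) = 3 + I*√10)
O(w, o) = o*w
M(b) = √(b + b²*(3 + I*√10)) (M(b) = √(b + (3 + I*√10)*b²) = √(b + b²*(3 + I*√10)))
v = √(752 + 256*I*√10) (v = √((-4*(-2 + 0)²)*(1 + (-4*(-2 + 0)²)*(3 + I*√10))) = √((-4*(-2)²)*(1 + (-4*(-2)²)*(3 + I*√10))) = √((-4*4)*(1 + (-4*4)*(3 + I*√10))) = √(-16*(1 - 16*(3 + I*√10))) = √(-16*(1 + (-48 - 16*I*√10))) = √(-16*(-47 - 16*I*√10)) = √(752 + 256*I*√10) ≈ 30.471 + 13.284*I)
v² = (4*√(47 + 16*I*√10))² = 752 + 256*I*√10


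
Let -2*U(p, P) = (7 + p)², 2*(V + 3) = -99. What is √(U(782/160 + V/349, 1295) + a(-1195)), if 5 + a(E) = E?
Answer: I*√3956499989202/55840 ≈ 35.621*I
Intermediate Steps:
V = -105/2 (V = -3 + (½)*(-99) = -3 - 99/2 = -105/2 ≈ -52.500)
a(E) = -5 + E
U(p, P) = -(7 + p)²/2
√(U(782/160 + V/349, 1295) + a(-1195)) = √(-(7 + (782/160 - 105/2/349))²/2 + (-5 - 1195)) = √(-(7 + (782*(1/160) - 105/2*1/349))²/2 - 1200) = √(-(7 + (391/80 - 105/698))²/2 - 1200) = √(-(7 + 132259/27920)²/2 - 1200) = √(-(327699/27920)²/2 - 1200) = √(-½*107386634601/779526400 - 1200) = √(-107386634601/1559052800 - 1200) = √(-1978249994601/1559052800) = I*√3956499989202/55840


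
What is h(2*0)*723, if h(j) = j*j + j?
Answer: 0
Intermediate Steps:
h(j) = j + j**2 (h(j) = j**2 + j = j + j**2)
h(2*0)*723 = ((2*0)*(1 + 2*0))*723 = (0*(1 + 0))*723 = (0*1)*723 = 0*723 = 0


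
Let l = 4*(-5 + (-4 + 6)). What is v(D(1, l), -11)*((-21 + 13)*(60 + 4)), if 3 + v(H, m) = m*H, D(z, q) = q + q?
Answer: -133632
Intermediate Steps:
l = -12 (l = 4*(-5 + 2) = 4*(-3) = -12)
D(z, q) = 2*q
v(H, m) = -3 + H*m (v(H, m) = -3 + m*H = -3 + H*m)
v(D(1, l), -11)*((-21 + 13)*(60 + 4)) = (-3 + (2*(-12))*(-11))*((-21 + 13)*(60 + 4)) = (-3 - 24*(-11))*(-8*64) = (-3 + 264)*(-512) = 261*(-512) = -133632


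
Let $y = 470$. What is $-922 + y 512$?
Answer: $239718$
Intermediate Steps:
$-922 + y 512 = -922 + 470 \cdot 512 = -922 + 240640 = 239718$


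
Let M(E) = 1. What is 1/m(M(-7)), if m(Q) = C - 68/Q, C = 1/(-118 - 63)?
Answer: -181/12309 ≈ -0.014705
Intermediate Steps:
C = -1/181 (C = 1/(-181) = -1/181 ≈ -0.0055249)
m(Q) = -1/181 - 68/Q
1/m(M(-7)) = 1/((1/181)*(-12308 - 1*1)/1) = 1/((1/181)*1*(-12308 - 1)) = 1/((1/181)*1*(-12309)) = 1/(-12309/181) = -181/12309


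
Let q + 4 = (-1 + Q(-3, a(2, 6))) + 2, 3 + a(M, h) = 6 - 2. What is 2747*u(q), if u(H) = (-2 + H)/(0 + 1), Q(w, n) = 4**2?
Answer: 30217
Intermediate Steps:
a(M, h) = 1 (a(M, h) = -3 + (6 - 2) = -3 + 4 = 1)
Q(w, n) = 16
q = 13 (q = -4 + ((-1 + 16) + 2) = -4 + (15 + 2) = -4 + 17 = 13)
u(H) = -2 + H (u(H) = (-2 + H)/1 = (-2 + H)*1 = -2 + H)
2747*u(q) = 2747*(-2 + 13) = 2747*11 = 30217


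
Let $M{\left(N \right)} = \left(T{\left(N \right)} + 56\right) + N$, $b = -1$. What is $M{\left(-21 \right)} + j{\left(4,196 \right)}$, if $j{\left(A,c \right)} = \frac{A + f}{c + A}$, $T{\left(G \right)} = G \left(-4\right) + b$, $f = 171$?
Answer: $\frac{951}{8} \approx 118.88$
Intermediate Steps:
$T{\left(G \right)} = -1 - 4 G$ ($T{\left(G \right)} = G \left(-4\right) - 1 = - 4 G - 1 = -1 - 4 G$)
$M{\left(N \right)} = 55 - 3 N$ ($M{\left(N \right)} = \left(\left(-1 - 4 N\right) + 56\right) + N = \left(55 - 4 N\right) + N = 55 - 3 N$)
$j{\left(A,c \right)} = \frac{171 + A}{A + c}$ ($j{\left(A,c \right)} = \frac{A + 171}{c + A} = \frac{171 + A}{A + c}$)
$M{\left(-21 \right)} + j{\left(4,196 \right)} = \left(55 - -63\right) + \frac{171 + 4}{4 + 196} = \left(55 + 63\right) + \frac{1}{200} \cdot 175 = 118 + \frac{1}{200} \cdot 175 = 118 + \frac{7}{8} = \frac{951}{8}$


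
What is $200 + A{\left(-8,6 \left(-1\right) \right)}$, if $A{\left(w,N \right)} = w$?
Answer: $192$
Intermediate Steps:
$200 + A{\left(-8,6 \left(-1\right) \right)} = 200 - 8 = 192$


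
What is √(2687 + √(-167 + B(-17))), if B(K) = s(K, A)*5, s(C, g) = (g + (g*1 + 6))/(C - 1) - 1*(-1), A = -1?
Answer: √(24183 + 6*I*√367)/3 ≈ 51.836 + 0.12319*I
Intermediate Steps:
s(C, g) = 1 + (6 + 2*g)/(-1 + C) (s(C, g) = (g + (g + 6))/(-1 + C) + 1 = (g + (6 + g))/(-1 + C) + 1 = (6 + 2*g)/(-1 + C) + 1 = 1 + (6 + 2*g)/(-1 + C))
B(K) = 5*(3 + K)/(-1 + K) (B(K) = ((5 + K + 2*(-1))/(-1 + K))*5 = ((5 + K - 2)/(-1 + K))*5 = ((3 + K)/(-1 + K))*5 = 5*(3 + K)/(-1 + K))
√(2687 + √(-167 + B(-17))) = √(2687 + √(-167 + 5*(3 - 17)/(-1 - 17))) = √(2687 + √(-167 + 5*(-14)/(-18))) = √(2687 + √(-167 + 5*(-1/18)*(-14))) = √(2687 + √(-167 + 35/9)) = √(2687 + √(-1468/9)) = √(2687 + 2*I*√367/3)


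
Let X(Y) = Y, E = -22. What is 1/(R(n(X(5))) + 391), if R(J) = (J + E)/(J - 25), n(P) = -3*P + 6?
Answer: 34/13325 ≈ 0.0025516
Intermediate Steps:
n(P) = 6 - 3*P
R(J) = (-22 + J)/(-25 + J) (R(J) = (J - 22)/(J - 25) = (-22 + J)/(-25 + J))
1/(R(n(X(5))) + 391) = 1/((-22 + (6 - 3*5))/(-25 + (6 - 3*5)) + 391) = 1/((-22 + (6 - 15))/(-25 + (6 - 15)) + 391) = 1/((-22 - 9)/(-25 - 9) + 391) = 1/(-31/(-34) + 391) = 1/(-1/34*(-31) + 391) = 1/(31/34 + 391) = 1/(13325/34) = 34/13325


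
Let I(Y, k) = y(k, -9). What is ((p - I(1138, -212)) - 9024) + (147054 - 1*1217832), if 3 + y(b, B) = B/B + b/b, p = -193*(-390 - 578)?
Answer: -892977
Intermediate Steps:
p = 186824 (p = -193*(-968) = 186824)
y(b, B) = -1 (y(b, B) = -3 + (B/B + b/b) = -3 + (1 + 1) = -3 + 2 = -1)
I(Y, k) = -1
((p - I(1138, -212)) - 9024) + (147054 - 1*1217832) = ((186824 - 1*(-1)) - 9024) + (147054 - 1*1217832) = ((186824 + 1) - 9024) + (147054 - 1217832) = (186825 - 9024) - 1070778 = 177801 - 1070778 = -892977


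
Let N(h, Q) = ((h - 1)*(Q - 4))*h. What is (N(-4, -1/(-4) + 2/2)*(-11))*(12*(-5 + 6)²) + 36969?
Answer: 44229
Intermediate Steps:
N(h, Q) = h*(-1 + h)*(-4 + Q) (N(h, Q) = ((-1 + h)*(-4 + Q))*h = h*(-1 + h)*(-4 + Q))
(N(-4, -1/(-4) + 2/2)*(-11))*(12*(-5 + 6)²) + 36969 = (-4*(4 - (-1/(-4) + 2/2) - 4*(-4) + (-1/(-4) + 2/2)*(-4))*(-11))*(12*(-5 + 6)²) + 36969 = (-4*(4 - (-1*(-¼) + 2*(½)) + 16 + (-1*(-¼) + 2*(½))*(-4))*(-11))*(12*1²) + 36969 = (-4*(4 - (¼ + 1) + 16 + (¼ + 1)*(-4))*(-11))*(12*1) + 36969 = (-4*(4 - 1*5/4 + 16 + (5/4)*(-4))*(-11))*12 + 36969 = (-4*(4 - 5/4 + 16 - 5)*(-11))*12 + 36969 = (-4*55/4*(-11))*12 + 36969 = -55*(-11)*12 + 36969 = 605*12 + 36969 = 7260 + 36969 = 44229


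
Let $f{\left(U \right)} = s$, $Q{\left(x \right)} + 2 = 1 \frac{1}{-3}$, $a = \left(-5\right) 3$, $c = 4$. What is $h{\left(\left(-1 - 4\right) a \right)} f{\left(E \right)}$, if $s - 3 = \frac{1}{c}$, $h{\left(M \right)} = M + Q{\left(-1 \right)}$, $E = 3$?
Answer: $\frac{1417}{6} \approx 236.17$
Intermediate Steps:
$a = -15$
$Q{\left(x \right)} = - \frac{7}{3}$ ($Q{\left(x \right)} = -2 + 1 \frac{1}{-3} = -2 + 1 \left(- \frac{1}{3}\right) = -2 - \frac{1}{3} = - \frac{7}{3}$)
$h{\left(M \right)} = - \frac{7}{3} + M$ ($h{\left(M \right)} = M - \frac{7}{3} = - \frac{7}{3} + M$)
$s = \frac{13}{4}$ ($s = 3 + \frac{1}{4} = \frac{13}{4} \approx 3.25$)
$f{\left(U \right)} = \frac{13}{4}$
$h{\left(\left(-1 - 4\right) a \right)} f{\left(E \right)} = \left(- \frac{7}{3} + \left(-1 - 4\right) \left(-15\right)\right) \frac{13}{4} = \left(- \frac{7}{3} - -75\right) \frac{13}{4} = \left(- \frac{7}{3} + 75\right) \frac{13}{4} = \frac{218}{3} \cdot \frac{13}{4} = \frac{1417}{6}$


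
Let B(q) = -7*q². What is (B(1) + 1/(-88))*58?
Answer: -17893/44 ≈ -406.66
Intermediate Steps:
(B(1) + 1/(-88))*58 = (-7*1² + 1/(-88))*58 = (-7*1 - 1/88)*58 = (-7 - 1/88)*58 = -617/88*58 = -17893/44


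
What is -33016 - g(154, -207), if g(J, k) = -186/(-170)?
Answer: -2806453/85 ≈ -33017.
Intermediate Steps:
g(J, k) = 93/85 (g(J, k) = -186*(-1/170) = 93/85)
-33016 - g(154, -207) = -33016 - 1*93/85 = -33016 - 93/85 = -2806453/85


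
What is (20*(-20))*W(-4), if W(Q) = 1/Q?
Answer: 100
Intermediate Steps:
(20*(-20))*W(-4) = (20*(-20))/(-4) = -400*(-¼) = 100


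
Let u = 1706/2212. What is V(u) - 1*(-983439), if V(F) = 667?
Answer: 984106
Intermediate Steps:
u = 853/1106 (u = 1706*(1/2212) = 853/1106 ≈ 0.77125)
V(u) - 1*(-983439) = 667 - 1*(-983439) = 667 + 983439 = 984106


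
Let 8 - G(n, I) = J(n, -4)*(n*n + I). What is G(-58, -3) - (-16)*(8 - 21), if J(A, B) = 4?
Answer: -13644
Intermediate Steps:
G(n, I) = 8 - 4*I - 4*n² (G(n, I) = 8 - 4*(n*n + I) = 8 - 4*(n² + I) = 8 - 4*(I + n²) = 8 - (4*I + 4*n²) = 8 + (-4*I - 4*n²) = 8 - 4*I - 4*n²)
G(-58, -3) - (-16)*(8 - 21) = (8 - 4*(-3) - 4*(-58)²) - (-16)*(8 - 21) = (8 + 12 - 4*3364) - (-16)*(-13) = (8 + 12 - 13456) - 1*208 = -13436 - 208 = -13644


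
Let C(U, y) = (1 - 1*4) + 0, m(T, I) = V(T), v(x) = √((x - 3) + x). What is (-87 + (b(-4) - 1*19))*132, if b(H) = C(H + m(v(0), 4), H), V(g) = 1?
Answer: -14388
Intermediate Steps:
v(x) = √(-3 + 2*x) (v(x) = √((-3 + x) + x) = √(-3 + 2*x))
m(T, I) = 1
C(U, y) = -3 (C(U, y) = (1 - 4) + 0 = -3 + 0 = -3)
b(H) = -3
(-87 + (b(-4) - 1*19))*132 = (-87 + (-3 - 1*19))*132 = (-87 + (-3 - 19))*132 = (-87 - 22)*132 = -109*132 = -14388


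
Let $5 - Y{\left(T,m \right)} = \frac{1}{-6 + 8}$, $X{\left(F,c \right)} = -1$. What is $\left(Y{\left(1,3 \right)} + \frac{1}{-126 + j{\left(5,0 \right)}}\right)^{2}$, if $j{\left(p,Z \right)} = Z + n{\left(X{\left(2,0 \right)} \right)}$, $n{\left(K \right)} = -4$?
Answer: $\frac{85264}{4225} \approx 20.181$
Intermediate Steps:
$Y{\left(T,m \right)} = \frac{9}{2}$ ($Y{\left(T,m \right)} = 5 - \frac{1}{-6 + 8} = 5 - \frac{1}{2} = \frac{9}{2}$)
$j{\left(p,Z \right)} = -4 + Z$ ($j{\left(p,Z \right)} = Z - 4 = -4 + Z$)
$\left(Y{\left(1,3 \right)} + \frac{1}{-126 + j{\left(5,0 \right)}}\right)^{2} = \left(\frac{9}{2} + \frac{1}{-126 + \left(-4 + 0\right)}\right)^{2} = \left(\frac{9}{2} + \frac{1}{-126 - 4}\right)^{2} = \left(\frac{9}{2} + \frac{1}{-130}\right)^{2} = \left(\frac{9}{2} - \frac{1}{130}\right)^{2} = \left(\frac{292}{65}\right)^{2} = \frac{85264}{4225}$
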